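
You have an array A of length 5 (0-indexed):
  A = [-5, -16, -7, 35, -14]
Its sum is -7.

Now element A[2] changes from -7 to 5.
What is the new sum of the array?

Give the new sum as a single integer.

Answer: 5

Derivation:
Old value at index 2: -7
New value at index 2: 5
Delta = 5 - -7 = 12
New sum = old_sum + delta = -7 + (12) = 5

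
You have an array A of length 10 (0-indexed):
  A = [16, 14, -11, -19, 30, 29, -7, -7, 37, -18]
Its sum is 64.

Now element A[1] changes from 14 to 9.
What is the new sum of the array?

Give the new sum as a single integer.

Old value at index 1: 14
New value at index 1: 9
Delta = 9 - 14 = -5
New sum = old_sum + delta = 64 + (-5) = 59

Answer: 59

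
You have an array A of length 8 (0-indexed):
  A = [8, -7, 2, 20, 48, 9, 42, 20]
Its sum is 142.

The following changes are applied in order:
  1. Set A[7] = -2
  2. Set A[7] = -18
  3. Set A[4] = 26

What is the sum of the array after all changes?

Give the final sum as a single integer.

Initial sum: 142
Change 1: A[7] 20 -> -2, delta = -22, sum = 120
Change 2: A[7] -2 -> -18, delta = -16, sum = 104
Change 3: A[4] 48 -> 26, delta = -22, sum = 82

Answer: 82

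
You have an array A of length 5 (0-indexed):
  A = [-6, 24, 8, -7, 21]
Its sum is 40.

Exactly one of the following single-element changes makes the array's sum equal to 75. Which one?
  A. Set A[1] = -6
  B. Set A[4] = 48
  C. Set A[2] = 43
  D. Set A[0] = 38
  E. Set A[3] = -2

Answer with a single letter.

Option A: A[1] 24->-6, delta=-30, new_sum=40+(-30)=10
Option B: A[4] 21->48, delta=27, new_sum=40+(27)=67
Option C: A[2] 8->43, delta=35, new_sum=40+(35)=75 <-- matches target
Option D: A[0] -6->38, delta=44, new_sum=40+(44)=84
Option E: A[3] -7->-2, delta=5, new_sum=40+(5)=45

Answer: C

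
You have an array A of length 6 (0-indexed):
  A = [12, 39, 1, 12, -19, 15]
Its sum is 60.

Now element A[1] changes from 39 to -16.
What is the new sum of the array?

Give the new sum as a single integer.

Answer: 5

Derivation:
Old value at index 1: 39
New value at index 1: -16
Delta = -16 - 39 = -55
New sum = old_sum + delta = 60 + (-55) = 5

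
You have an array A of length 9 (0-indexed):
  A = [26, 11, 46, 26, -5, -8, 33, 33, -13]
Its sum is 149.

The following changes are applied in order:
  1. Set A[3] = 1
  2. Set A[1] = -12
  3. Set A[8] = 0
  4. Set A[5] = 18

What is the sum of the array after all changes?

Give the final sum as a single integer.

Answer: 140

Derivation:
Initial sum: 149
Change 1: A[3] 26 -> 1, delta = -25, sum = 124
Change 2: A[1] 11 -> -12, delta = -23, sum = 101
Change 3: A[8] -13 -> 0, delta = 13, sum = 114
Change 4: A[5] -8 -> 18, delta = 26, sum = 140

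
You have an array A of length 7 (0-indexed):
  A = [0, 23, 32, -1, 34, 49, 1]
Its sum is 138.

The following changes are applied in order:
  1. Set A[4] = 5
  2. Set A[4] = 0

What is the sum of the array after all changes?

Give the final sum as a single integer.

Answer: 104

Derivation:
Initial sum: 138
Change 1: A[4] 34 -> 5, delta = -29, sum = 109
Change 2: A[4] 5 -> 0, delta = -5, sum = 104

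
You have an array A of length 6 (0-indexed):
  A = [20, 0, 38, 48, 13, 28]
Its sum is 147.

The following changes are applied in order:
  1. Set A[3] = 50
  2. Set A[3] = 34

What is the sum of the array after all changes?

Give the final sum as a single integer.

Initial sum: 147
Change 1: A[3] 48 -> 50, delta = 2, sum = 149
Change 2: A[3] 50 -> 34, delta = -16, sum = 133

Answer: 133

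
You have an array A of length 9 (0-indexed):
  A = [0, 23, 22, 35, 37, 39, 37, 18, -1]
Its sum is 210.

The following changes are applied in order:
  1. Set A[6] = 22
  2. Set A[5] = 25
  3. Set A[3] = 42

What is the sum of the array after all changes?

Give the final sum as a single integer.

Initial sum: 210
Change 1: A[6] 37 -> 22, delta = -15, sum = 195
Change 2: A[5] 39 -> 25, delta = -14, sum = 181
Change 3: A[3] 35 -> 42, delta = 7, sum = 188

Answer: 188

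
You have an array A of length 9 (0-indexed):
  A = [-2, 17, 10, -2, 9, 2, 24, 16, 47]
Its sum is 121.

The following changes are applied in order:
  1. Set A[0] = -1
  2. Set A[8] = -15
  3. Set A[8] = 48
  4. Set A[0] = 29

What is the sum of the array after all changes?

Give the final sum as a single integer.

Answer: 153

Derivation:
Initial sum: 121
Change 1: A[0] -2 -> -1, delta = 1, sum = 122
Change 2: A[8] 47 -> -15, delta = -62, sum = 60
Change 3: A[8] -15 -> 48, delta = 63, sum = 123
Change 4: A[0] -1 -> 29, delta = 30, sum = 153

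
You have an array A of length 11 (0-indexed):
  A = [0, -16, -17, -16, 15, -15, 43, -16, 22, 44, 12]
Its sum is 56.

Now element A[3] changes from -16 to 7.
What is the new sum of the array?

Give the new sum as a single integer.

Answer: 79

Derivation:
Old value at index 3: -16
New value at index 3: 7
Delta = 7 - -16 = 23
New sum = old_sum + delta = 56 + (23) = 79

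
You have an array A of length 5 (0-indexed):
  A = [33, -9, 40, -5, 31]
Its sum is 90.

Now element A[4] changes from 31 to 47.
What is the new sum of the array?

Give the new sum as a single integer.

Old value at index 4: 31
New value at index 4: 47
Delta = 47 - 31 = 16
New sum = old_sum + delta = 90 + (16) = 106

Answer: 106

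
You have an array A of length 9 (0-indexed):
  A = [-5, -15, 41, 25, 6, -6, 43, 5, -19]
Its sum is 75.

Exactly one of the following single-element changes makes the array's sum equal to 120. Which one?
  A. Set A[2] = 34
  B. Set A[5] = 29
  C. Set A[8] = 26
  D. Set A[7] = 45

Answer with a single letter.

Answer: C

Derivation:
Option A: A[2] 41->34, delta=-7, new_sum=75+(-7)=68
Option B: A[5] -6->29, delta=35, new_sum=75+(35)=110
Option C: A[8] -19->26, delta=45, new_sum=75+(45)=120 <-- matches target
Option D: A[7] 5->45, delta=40, new_sum=75+(40)=115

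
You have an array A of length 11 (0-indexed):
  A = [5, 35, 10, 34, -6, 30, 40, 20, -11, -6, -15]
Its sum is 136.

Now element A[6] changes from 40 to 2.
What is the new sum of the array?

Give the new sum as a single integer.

Answer: 98

Derivation:
Old value at index 6: 40
New value at index 6: 2
Delta = 2 - 40 = -38
New sum = old_sum + delta = 136 + (-38) = 98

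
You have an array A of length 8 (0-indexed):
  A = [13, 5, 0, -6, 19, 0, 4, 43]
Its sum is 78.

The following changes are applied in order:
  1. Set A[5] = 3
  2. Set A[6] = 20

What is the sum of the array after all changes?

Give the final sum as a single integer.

Initial sum: 78
Change 1: A[5] 0 -> 3, delta = 3, sum = 81
Change 2: A[6] 4 -> 20, delta = 16, sum = 97

Answer: 97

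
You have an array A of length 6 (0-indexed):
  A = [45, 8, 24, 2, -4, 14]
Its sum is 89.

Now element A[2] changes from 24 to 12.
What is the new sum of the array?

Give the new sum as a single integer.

Answer: 77

Derivation:
Old value at index 2: 24
New value at index 2: 12
Delta = 12 - 24 = -12
New sum = old_sum + delta = 89 + (-12) = 77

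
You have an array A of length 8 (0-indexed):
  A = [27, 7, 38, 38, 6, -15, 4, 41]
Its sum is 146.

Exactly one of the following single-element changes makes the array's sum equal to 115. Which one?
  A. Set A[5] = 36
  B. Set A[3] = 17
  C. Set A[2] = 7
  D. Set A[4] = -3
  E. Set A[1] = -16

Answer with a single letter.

Option A: A[5] -15->36, delta=51, new_sum=146+(51)=197
Option B: A[3] 38->17, delta=-21, new_sum=146+(-21)=125
Option C: A[2] 38->7, delta=-31, new_sum=146+(-31)=115 <-- matches target
Option D: A[4] 6->-3, delta=-9, new_sum=146+(-9)=137
Option E: A[1] 7->-16, delta=-23, new_sum=146+(-23)=123

Answer: C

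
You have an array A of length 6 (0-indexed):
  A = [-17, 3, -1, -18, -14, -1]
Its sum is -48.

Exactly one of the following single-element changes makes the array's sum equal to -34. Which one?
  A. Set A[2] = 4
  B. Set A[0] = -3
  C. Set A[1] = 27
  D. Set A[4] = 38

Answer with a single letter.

Option A: A[2] -1->4, delta=5, new_sum=-48+(5)=-43
Option B: A[0] -17->-3, delta=14, new_sum=-48+(14)=-34 <-- matches target
Option C: A[1] 3->27, delta=24, new_sum=-48+(24)=-24
Option D: A[4] -14->38, delta=52, new_sum=-48+(52)=4

Answer: B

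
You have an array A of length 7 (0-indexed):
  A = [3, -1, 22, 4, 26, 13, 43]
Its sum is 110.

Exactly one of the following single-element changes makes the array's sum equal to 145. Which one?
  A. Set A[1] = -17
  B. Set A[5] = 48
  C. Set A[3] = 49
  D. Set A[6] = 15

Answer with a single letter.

Answer: B

Derivation:
Option A: A[1] -1->-17, delta=-16, new_sum=110+(-16)=94
Option B: A[5] 13->48, delta=35, new_sum=110+(35)=145 <-- matches target
Option C: A[3] 4->49, delta=45, new_sum=110+(45)=155
Option D: A[6] 43->15, delta=-28, new_sum=110+(-28)=82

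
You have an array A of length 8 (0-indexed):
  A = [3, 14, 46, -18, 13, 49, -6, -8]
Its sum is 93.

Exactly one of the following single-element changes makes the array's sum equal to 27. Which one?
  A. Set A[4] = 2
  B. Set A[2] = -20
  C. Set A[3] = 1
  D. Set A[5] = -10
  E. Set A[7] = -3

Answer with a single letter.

Option A: A[4] 13->2, delta=-11, new_sum=93+(-11)=82
Option B: A[2] 46->-20, delta=-66, new_sum=93+(-66)=27 <-- matches target
Option C: A[3] -18->1, delta=19, new_sum=93+(19)=112
Option D: A[5] 49->-10, delta=-59, new_sum=93+(-59)=34
Option E: A[7] -8->-3, delta=5, new_sum=93+(5)=98

Answer: B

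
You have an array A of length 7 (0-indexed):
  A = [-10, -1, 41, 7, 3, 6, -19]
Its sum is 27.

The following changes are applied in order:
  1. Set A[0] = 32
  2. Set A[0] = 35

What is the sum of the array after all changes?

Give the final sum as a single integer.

Initial sum: 27
Change 1: A[0] -10 -> 32, delta = 42, sum = 69
Change 2: A[0] 32 -> 35, delta = 3, sum = 72

Answer: 72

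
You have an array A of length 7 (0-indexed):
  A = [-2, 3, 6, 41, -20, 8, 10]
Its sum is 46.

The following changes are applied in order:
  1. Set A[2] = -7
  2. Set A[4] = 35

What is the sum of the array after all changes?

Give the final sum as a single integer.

Answer: 88

Derivation:
Initial sum: 46
Change 1: A[2] 6 -> -7, delta = -13, sum = 33
Change 2: A[4] -20 -> 35, delta = 55, sum = 88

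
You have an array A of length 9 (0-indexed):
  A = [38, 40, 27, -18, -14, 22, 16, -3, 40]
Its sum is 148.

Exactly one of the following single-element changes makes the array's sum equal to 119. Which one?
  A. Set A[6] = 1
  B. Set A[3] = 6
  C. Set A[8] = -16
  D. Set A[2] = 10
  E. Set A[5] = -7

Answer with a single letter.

Answer: E

Derivation:
Option A: A[6] 16->1, delta=-15, new_sum=148+(-15)=133
Option B: A[3] -18->6, delta=24, new_sum=148+(24)=172
Option C: A[8] 40->-16, delta=-56, new_sum=148+(-56)=92
Option D: A[2] 27->10, delta=-17, new_sum=148+(-17)=131
Option E: A[5] 22->-7, delta=-29, new_sum=148+(-29)=119 <-- matches target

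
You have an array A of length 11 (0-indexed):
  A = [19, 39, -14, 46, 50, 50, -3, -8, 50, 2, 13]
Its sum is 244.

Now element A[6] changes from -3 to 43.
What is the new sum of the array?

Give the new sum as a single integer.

Old value at index 6: -3
New value at index 6: 43
Delta = 43 - -3 = 46
New sum = old_sum + delta = 244 + (46) = 290

Answer: 290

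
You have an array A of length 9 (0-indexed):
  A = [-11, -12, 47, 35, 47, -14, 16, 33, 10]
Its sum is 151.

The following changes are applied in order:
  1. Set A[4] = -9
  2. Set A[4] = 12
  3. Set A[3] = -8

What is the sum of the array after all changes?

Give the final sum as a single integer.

Answer: 73

Derivation:
Initial sum: 151
Change 1: A[4] 47 -> -9, delta = -56, sum = 95
Change 2: A[4] -9 -> 12, delta = 21, sum = 116
Change 3: A[3] 35 -> -8, delta = -43, sum = 73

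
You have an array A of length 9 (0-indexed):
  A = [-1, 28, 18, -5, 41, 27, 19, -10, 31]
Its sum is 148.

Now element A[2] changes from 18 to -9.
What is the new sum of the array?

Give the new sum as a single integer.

Old value at index 2: 18
New value at index 2: -9
Delta = -9 - 18 = -27
New sum = old_sum + delta = 148 + (-27) = 121

Answer: 121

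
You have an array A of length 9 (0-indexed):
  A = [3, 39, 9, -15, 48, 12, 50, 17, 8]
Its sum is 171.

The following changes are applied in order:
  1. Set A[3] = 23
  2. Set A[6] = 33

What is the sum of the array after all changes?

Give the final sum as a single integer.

Answer: 192

Derivation:
Initial sum: 171
Change 1: A[3] -15 -> 23, delta = 38, sum = 209
Change 2: A[6] 50 -> 33, delta = -17, sum = 192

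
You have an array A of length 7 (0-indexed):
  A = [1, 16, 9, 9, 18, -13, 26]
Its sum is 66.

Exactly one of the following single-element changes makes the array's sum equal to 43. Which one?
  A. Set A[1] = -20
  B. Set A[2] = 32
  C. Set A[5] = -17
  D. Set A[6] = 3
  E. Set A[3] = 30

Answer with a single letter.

Answer: D

Derivation:
Option A: A[1] 16->-20, delta=-36, new_sum=66+(-36)=30
Option B: A[2] 9->32, delta=23, new_sum=66+(23)=89
Option C: A[5] -13->-17, delta=-4, new_sum=66+(-4)=62
Option D: A[6] 26->3, delta=-23, new_sum=66+(-23)=43 <-- matches target
Option E: A[3] 9->30, delta=21, new_sum=66+(21)=87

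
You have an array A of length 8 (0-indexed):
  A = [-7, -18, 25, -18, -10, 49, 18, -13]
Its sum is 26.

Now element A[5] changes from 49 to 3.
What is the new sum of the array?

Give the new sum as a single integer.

Answer: -20

Derivation:
Old value at index 5: 49
New value at index 5: 3
Delta = 3 - 49 = -46
New sum = old_sum + delta = 26 + (-46) = -20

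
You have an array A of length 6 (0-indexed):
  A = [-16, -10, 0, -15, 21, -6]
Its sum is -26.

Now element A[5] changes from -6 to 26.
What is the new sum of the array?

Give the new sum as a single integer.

Answer: 6

Derivation:
Old value at index 5: -6
New value at index 5: 26
Delta = 26 - -6 = 32
New sum = old_sum + delta = -26 + (32) = 6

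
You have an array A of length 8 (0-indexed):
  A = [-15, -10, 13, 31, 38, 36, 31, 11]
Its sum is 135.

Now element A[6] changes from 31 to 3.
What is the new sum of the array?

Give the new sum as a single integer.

Old value at index 6: 31
New value at index 6: 3
Delta = 3 - 31 = -28
New sum = old_sum + delta = 135 + (-28) = 107

Answer: 107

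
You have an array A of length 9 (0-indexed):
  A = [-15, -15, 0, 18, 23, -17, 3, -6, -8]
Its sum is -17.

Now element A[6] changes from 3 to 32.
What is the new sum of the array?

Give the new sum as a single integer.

Old value at index 6: 3
New value at index 6: 32
Delta = 32 - 3 = 29
New sum = old_sum + delta = -17 + (29) = 12

Answer: 12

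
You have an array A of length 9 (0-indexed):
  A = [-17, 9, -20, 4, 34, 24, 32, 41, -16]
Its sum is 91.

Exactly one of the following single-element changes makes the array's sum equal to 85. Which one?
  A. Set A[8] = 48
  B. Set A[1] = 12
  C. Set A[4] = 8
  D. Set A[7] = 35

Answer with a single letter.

Option A: A[8] -16->48, delta=64, new_sum=91+(64)=155
Option B: A[1] 9->12, delta=3, new_sum=91+(3)=94
Option C: A[4] 34->8, delta=-26, new_sum=91+(-26)=65
Option D: A[7] 41->35, delta=-6, new_sum=91+(-6)=85 <-- matches target

Answer: D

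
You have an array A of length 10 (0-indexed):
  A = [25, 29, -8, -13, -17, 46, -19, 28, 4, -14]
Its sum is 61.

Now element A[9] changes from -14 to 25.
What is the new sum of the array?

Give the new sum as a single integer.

Old value at index 9: -14
New value at index 9: 25
Delta = 25 - -14 = 39
New sum = old_sum + delta = 61 + (39) = 100

Answer: 100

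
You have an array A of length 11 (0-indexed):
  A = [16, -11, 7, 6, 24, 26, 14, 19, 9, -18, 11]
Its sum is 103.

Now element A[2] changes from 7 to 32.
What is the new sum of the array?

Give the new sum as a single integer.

Answer: 128

Derivation:
Old value at index 2: 7
New value at index 2: 32
Delta = 32 - 7 = 25
New sum = old_sum + delta = 103 + (25) = 128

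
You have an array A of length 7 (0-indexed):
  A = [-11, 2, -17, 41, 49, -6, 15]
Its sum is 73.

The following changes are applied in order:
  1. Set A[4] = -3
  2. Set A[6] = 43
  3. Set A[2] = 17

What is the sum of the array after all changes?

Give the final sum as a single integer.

Answer: 83

Derivation:
Initial sum: 73
Change 1: A[4] 49 -> -3, delta = -52, sum = 21
Change 2: A[6] 15 -> 43, delta = 28, sum = 49
Change 3: A[2] -17 -> 17, delta = 34, sum = 83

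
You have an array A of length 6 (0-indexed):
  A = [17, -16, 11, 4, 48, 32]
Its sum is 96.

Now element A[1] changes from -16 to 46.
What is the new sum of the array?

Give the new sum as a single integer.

Old value at index 1: -16
New value at index 1: 46
Delta = 46 - -16 = 62
New sum = old_sum + delta = 96 + (62) = 158

Answer: 158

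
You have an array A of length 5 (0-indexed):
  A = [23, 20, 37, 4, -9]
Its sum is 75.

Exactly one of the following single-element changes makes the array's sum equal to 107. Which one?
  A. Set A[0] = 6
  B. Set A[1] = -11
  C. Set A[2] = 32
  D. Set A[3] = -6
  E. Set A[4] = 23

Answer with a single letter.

Answer: E

Derivation:
Option A: A[0] 23->6, delta=-17, new_sum=75+(-17)=58
Option B: A[1] 20->-11, delta=-31, new_sum=75+(-31)=44
Option C: A[2] 37->32, delta=-5, new_sum=75+(-5)=70
Option D: A[3] 4->-6, delta=-10, new_sum=75+(-10)=65
Option E: A[4] -9->23, delta=32, new_sum=75+(32)=107 <-- matches target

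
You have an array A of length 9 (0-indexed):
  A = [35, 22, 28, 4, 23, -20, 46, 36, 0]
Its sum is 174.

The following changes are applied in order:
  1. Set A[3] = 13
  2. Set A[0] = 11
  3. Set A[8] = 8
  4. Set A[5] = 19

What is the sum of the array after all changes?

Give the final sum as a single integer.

Answer: 206

Derivation:
Initial sum: 174
Change 1: A[3] 4 -> 13, delta = 9, sum = 183
Change 2: A[0] 35 -> 11, delta = -24, sum = 159
Change 3: A[8] 0 -> 8, delta = 8, sum = 167
Change 4: A[5] -20 -> 19, delta = 39, sum = 206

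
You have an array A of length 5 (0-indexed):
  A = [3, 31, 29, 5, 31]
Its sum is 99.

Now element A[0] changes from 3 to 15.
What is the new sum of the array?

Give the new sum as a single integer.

Old value at index 0: 3
New value at index 0: 15
Delta = 15 - 3 = 12
New sum = old_sum + delta = 99 + (12) = 111

Answer: 111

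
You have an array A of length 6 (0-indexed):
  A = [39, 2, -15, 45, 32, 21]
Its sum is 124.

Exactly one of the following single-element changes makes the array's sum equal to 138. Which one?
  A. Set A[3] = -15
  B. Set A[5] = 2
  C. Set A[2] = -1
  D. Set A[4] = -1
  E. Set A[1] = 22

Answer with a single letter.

Option A: A[3] 45->-15, delta=-60, new_sum=124+(-60)=64
Option B: A[5] 21->2, delta=-19, new_sum=124+(-19)=105
Option C: A[2] -15->-1, delta=14, new_sum=124+(14)=138 <-- matches target
Option D: A[4] 32->-1, delta=-33, new_sum=124+(-33)=91
Option E: A[1] 2->22, delta=20, new_sum=124+(20)=144

Answer: C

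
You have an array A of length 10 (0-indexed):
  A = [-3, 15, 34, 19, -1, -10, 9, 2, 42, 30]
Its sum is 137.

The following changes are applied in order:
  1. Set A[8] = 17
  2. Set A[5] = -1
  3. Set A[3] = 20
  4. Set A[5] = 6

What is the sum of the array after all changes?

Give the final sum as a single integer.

Answer: 129

Derivation:
Initial sum: 137
Change 1: A[8] 42 -> 17, delta = -25, sum = 112
Change 2: A[5] -10 -> -1, delta = 9, sum = 121
Change 3: A[3] 19 -> 20, delta = 1, sum = 122
Change 4: A[5] -1 -> 6, delta = 7, sum = 129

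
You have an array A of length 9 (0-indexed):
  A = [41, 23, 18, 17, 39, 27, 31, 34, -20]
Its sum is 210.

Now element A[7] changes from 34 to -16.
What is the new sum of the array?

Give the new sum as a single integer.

Answer: 160

Derivation:
Old value at index 7: 34
New value at index 7: -16
Delta = -16 - 34 = -50
New sum = old_sum + delta = 210 + (-50) = 160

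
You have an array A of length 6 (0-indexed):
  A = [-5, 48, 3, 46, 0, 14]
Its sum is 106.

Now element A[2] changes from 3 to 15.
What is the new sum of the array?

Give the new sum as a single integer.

Old value at index 2: 3
New value at index 2: 15
Delta = 15 - 3 = 12
New sum = old_sum + delta = 106 + (12) = 118

Answer: 118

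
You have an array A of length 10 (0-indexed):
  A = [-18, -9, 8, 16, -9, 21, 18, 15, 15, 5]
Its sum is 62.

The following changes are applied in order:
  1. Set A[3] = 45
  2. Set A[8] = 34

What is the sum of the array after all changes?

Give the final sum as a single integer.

Answer: 110

Derivation:
Initial sum: 62
Change 1: A[3] 16 -> 45, delta = 29, sum = 91
Change 2: A[8] 15 -> 34, delta = 19, sum = 110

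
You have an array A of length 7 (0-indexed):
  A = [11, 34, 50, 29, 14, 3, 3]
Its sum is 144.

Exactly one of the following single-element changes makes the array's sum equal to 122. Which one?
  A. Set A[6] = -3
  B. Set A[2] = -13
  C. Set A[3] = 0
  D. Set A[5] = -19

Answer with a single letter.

Option A: A[6] 3->-3, delta=-6, new_sum=144+(-6)=138
Option B: A[2] 50->-13, delta=-63, new_sum=144+(-63)=81
Option C: A[3] 29->0, delta=-29, new_sum=144+(-29)=115
Option D: A[5] 3->-19, delta=-22, new_sum=144+(-22)=122 <-- matches target

Answer: D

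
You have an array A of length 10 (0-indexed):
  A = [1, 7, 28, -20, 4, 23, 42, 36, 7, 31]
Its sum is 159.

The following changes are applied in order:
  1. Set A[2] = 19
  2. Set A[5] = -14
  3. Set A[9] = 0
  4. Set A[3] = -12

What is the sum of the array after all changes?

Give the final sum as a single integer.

Answer: 90

Derivation:
Initial sum: 159
Change 1: A[2] 28 -> 19, delta = -9, sum = 150
Change 2: A[5] 23 -> -14, delta = -37, sum = 113
Change 3: A[9] 31 -> 0, delta = -31, sum = 82
Change 4: A[3] -20 -> -12, delta = 8, sum = 90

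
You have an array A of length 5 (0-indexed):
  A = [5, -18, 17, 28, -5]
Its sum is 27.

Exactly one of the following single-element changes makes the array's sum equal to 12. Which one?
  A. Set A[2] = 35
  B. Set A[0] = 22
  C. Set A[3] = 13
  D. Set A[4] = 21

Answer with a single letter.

Option A: A[2] 17->35, delta=18, new_sum=27+(18)=45
Option B: A[0] 5->22, delta=17, new_sum=27+(17)=44
Option C: A[3] 28->13, delta=-15, new_sum=27+(-15)=12 <-- matches target
Option D: A[4] -5->21, delta=26, new_sum=27+(26)=53

Answer: C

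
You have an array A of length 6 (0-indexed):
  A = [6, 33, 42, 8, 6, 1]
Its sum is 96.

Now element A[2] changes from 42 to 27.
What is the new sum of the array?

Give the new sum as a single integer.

Answer: 81

Derivation:
Old value at index 2: 42
New value at index 2: 27
Delta = 27 - 42 = -15
New sum = old_sum + delta = 96 + (-15) = 81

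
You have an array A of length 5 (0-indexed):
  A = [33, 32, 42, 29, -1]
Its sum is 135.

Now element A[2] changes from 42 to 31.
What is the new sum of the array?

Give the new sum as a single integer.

Answer: 124

Derivation:
Old value at index 2: 42
New value at index 2: 31
Delta = 31 - 42 = -11
New sum = old_sum + delta = 135 + (-11) = 124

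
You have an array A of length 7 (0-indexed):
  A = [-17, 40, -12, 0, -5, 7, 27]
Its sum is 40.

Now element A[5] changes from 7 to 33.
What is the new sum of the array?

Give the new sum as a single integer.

Answer: 66

Derivation:
Old value at index 5: 7
New value at index 5: 33
Delta = 33 - 7 = 26
New sum = old_sum + delta = 40 + (26) = 66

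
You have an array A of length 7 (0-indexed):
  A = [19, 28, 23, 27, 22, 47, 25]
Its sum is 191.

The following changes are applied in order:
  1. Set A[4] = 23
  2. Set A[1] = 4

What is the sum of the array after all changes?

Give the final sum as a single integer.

Initial sum: 191
Change 1: A[4] 22 -> 23, delta = 1, sum = 192
Change 2: A[1] 28 -> 4, delta = -24, sum = 168

Answer: 168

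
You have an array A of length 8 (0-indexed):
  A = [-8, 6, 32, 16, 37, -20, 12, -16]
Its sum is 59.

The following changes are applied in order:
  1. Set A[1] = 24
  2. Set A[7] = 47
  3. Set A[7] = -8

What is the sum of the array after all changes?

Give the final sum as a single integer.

Answer: 85

Derivation:
Initial sum: 59
Change 1: A[1] 6 -> 24, delta = 18, sum = 77
Change 2: A[7] -16 -> 47, delta = 63, sum = 140
Change 3: A[7] 47 -> -8, delta = -55, sum = 85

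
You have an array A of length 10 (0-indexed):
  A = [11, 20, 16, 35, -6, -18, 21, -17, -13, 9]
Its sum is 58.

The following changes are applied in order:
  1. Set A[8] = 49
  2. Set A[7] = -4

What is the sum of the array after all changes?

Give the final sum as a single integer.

Initial sum: 58
Change 1: A[8] -13 -> 49, delta = 62, sum = 120
Change 2: A[7] -17 -> -4, delta = 13, sum = 133

Answer: 133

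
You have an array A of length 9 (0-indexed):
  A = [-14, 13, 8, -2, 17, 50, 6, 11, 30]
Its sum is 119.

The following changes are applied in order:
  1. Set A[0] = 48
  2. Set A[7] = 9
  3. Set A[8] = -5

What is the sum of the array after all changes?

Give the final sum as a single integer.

Initial sum: 119
Change 1: A[0] -14 -> 48, delta = 62, sum = 181
Change 2: A[7] 11 -> 9, delta = -2, sum = 179
Change 3: A[8] 30 -> -5, delta = -35, sum = 144

Answer: 144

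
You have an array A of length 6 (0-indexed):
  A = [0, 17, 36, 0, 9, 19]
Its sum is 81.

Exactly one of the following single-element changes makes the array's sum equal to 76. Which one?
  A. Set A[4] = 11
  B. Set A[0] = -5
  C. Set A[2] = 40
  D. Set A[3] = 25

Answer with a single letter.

Option A: A[4] 9->11, delta=2, new_sum=81+(2)=83
Option B: A[0] 0->-5, delta=-5, new_sum=81+(-5)=76 <-- matches target
Option C: A[2] 36->40, delta=4, new_sum=81+(4)=85
Option D: A[3] 0->25, delta=25, new_sum=81+(25)=106

Answer: B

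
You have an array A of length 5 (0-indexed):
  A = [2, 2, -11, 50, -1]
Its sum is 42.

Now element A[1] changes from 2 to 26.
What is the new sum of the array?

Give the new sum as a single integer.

Old value at index 1: 2
New value at index 1: 26
Delta = 26 - 2 = 24
New sum = old_sum + delta = 42 + (24) = 66

Answer: 66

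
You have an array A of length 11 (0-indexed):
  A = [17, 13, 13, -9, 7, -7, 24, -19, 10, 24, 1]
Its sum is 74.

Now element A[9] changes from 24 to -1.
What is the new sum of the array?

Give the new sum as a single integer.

Old value at index 9: 24
New value at index 9: -1
Delta = -1 - 24 = -25
New sum = old_sum + delta = 74 + (-25) = 49

Answer: 49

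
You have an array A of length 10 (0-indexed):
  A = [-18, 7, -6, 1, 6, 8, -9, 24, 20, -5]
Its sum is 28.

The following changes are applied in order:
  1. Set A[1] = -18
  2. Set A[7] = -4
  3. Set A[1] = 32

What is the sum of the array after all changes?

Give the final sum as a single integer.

Initial sum: 28
Change 1: A[1] 7 -> -18, delta = -25, sum = 3
Change 2: A[7] 24 -> -4, delta = -28, sum = -25
Change 3: A[1] -18 -> 32, delta = 50, sum = 25

Answer: 25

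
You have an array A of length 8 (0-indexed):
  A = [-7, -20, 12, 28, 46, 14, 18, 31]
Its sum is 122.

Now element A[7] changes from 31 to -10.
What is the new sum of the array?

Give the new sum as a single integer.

Old value at index 7: 31
New value at index 7: -10
Delta = -10 - 31 = -41
New sum = old_sum + delta = 122 + (-41) = 81

Answer: 81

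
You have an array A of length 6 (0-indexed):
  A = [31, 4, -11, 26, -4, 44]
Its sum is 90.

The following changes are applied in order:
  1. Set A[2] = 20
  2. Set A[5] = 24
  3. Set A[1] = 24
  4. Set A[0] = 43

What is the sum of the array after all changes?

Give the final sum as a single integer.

Answer: 133

Derivation:
Initial sum: 90
Change 1: A[2] -11 -> 20, delta = 31, sum = 121
Change 2: A[5] 44 -> 24, delta = -20, sum = 101
Change 3: A[1] 4 -> 24, delta = 20, sum = 121
Change 4: A[0] 31 -> 43, delta = 12, sum = 133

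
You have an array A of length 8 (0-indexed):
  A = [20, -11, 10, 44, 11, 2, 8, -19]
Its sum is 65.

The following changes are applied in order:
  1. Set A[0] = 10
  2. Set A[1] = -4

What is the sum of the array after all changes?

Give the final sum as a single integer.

Initial sum: 65
Change 1: A[0] 20 -> 10, delta = -10, sum = 55
Change 2: A[1] -11 -> -4, delta = 7, sum = 62

Answer: 62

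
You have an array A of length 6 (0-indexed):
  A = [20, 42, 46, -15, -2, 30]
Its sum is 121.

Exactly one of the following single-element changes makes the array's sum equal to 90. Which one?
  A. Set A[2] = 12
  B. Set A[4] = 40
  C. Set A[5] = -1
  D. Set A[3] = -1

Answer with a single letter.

Answer: C

Derivation:
Option A: A[2] 46->12, delta=-34, new_sum=121+(-34)=87
Option B: A[4] -2->40, delta=42, new_sum=121+(42)=163
Option C: A[5] 30->-1, delta=-31, new_sum=121+(-31)=90 <-- matches target
Option D: A[3] -15->-1, delta=14, new_sum=121+(14)=135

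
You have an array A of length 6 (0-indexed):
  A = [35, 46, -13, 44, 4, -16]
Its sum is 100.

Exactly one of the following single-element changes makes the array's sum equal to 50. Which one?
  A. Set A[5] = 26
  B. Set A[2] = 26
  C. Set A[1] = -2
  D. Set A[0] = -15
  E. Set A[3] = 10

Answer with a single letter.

Answer: D

Derivation:
Option A: A[5] -16->26, delta=42, new_sum=100+(42)=142
Option B: A[2] -13->26, delta=39, new_sum=100+(39)=139
Option C: A[1] 46->-2, delta=-48, new_sum=100+(-48)=52
Option D: A[0] 35->-15, delta=-50, new_sum=100+(-50)=50 <-- matches target
Option E: A[3] 44->10, delta=-34, new_sum=100+(-34)=66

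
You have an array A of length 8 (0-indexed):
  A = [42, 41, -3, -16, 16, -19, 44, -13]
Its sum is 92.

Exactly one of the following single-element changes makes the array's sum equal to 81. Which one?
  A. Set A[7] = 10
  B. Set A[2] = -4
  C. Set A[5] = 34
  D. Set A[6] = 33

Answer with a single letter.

Option A: A[7] -13->10, delta=23, new_sum=92+(23)=115
Option B: A[2] -3->-4, delta=-1, new_sum=92+(-1)=91
Option C: A[5] -19->34, delta=53, new_sum=92+(53)=145
Option D: A[6] 44->33, delta=-11, new_sum=92+(-11)=81 <-- matches target

Answer: D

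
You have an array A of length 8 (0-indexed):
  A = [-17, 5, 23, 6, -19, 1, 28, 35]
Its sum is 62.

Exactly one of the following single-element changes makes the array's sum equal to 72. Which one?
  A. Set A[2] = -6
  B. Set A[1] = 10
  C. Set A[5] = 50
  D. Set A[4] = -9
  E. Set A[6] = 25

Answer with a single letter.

Option A: A[2] 23->-6, delta=-29, new_sum=62+(-29)=33
Option B: A[1] 5->10, delta=5, new_sum=62+(5)=67
Option C: A[5] 1->50, delta=49, new_sum=62+(49)=111
Option D: A[4] -19->-9, delta=10, new_sum=62+(10)=72 <-- matches target
Option E: A[6] 28->25, delta=-3, new_sum=62+(-3)=59

Answer: D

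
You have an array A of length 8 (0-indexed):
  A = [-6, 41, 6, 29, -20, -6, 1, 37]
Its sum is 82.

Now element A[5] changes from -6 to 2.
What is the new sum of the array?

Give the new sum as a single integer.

Old value at index 5: -6
New value at index 5: 2
Delta = 2 - -6 = 8
New sum = old_sum + delta = 82 + (8) = 90

Answer: 90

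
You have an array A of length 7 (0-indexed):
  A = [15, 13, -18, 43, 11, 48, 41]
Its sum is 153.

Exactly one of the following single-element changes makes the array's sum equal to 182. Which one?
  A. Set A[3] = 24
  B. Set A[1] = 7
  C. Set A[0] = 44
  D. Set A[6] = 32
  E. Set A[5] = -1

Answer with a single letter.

Option A: A[3] 43->24, delta=-19, new_sum=153+(-19)=134
Option B: A[1] 13->7, delta=-6, new_sum=153+(-6)=147
Option C: A[0] 15->44, delta=29, new_sum=153+(29)=182 <-- matches target
Option D: A[6] 41->32, delta=-9, new_sum=153+(-9)=144
Option E: A[5] 48->-1, delta=-49, new_sum=153+(-49)=104

Answer: C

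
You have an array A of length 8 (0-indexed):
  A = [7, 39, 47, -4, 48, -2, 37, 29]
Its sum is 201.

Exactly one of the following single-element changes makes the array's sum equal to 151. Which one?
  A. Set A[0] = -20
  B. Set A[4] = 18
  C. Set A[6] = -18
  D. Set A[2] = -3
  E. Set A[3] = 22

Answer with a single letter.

Option A: A[0] 7->-20, delta=-27, new_sum=201+(-27)=174
Option B: A[4] 48->18, delta=-30, new_sum=201+(-30)=171
Option C: A[6] 37->-18, delta=-55, new_sum=201+(-55)=146
Option D: A[2] 47->-3, delta=-50, new_sum=201+(-50)=151 <-- matches target
Option E: A[3] -4->22, delta=26, new_sum=201+(26)=227

Answer: D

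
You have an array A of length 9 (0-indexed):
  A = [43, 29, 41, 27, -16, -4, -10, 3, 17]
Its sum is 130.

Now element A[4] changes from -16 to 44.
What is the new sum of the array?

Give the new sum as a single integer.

Answer: 190

Derivation:
Old value at index 4: -16
New value at index 4: 44
Delta = 44 - -16 = 60
New sum = old_sum + delta = 130 + (60) = 190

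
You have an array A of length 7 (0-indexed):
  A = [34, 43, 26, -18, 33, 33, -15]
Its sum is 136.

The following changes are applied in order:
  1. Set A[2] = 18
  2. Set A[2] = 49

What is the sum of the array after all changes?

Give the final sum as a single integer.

Answer: 159

Derivation:
Initial sum: 136
Change 1: A[2] 26 -> 18, delta = -8, sum = 128
Change 2: A[2] 18 -> 49, delta = 31, sum = 159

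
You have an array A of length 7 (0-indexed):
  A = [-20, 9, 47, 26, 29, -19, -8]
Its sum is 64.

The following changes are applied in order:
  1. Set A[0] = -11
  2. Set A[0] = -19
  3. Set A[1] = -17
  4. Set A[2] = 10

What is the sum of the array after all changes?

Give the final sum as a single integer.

Answer: 2

Derivation:
Initial sum: 64
Change 1: A[0] -20 -> -11, delta = 9, sum = 73
Change 2: A[0] -11 -> -19, delta = -8, sum = 65
Change 3: A[1] 9 -> -17, delta = -26, sum = 39
Change 4: A[2] 47 -> 10, delta = -37, sum = 2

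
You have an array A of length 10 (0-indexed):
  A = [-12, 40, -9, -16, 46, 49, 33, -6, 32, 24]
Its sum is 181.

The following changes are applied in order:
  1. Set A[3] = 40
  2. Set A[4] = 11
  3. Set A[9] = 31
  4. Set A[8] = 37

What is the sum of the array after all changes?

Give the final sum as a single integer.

Initial sum: 181
Change 1: A[3] -16 -> 40, delta = 56, sum = 237
Change 2: A[4] 46 -> 11, delta = -35, sum = 202
Change 3: A[9] 24 -> 31, delta = 7, sum = 209
Change 4: A[8] 32 -> 37, delta = 5, sum = 214

Answer: 214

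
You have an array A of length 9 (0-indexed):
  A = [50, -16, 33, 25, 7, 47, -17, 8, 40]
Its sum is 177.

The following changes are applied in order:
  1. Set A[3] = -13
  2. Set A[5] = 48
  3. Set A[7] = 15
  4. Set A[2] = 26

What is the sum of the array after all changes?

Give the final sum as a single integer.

Initial sum: 177
Change 1: A[3] 25 -> -13, delta = -38, sum = 139
Change 2: A[5] 47 -> 48, delta = 1, sum = 140
Change 3: A[7] 8 -> 15, delta = 7, sum = 147
Change 4: A[2] 33 -> 26, delta = -7, sum = 140

Answer: 140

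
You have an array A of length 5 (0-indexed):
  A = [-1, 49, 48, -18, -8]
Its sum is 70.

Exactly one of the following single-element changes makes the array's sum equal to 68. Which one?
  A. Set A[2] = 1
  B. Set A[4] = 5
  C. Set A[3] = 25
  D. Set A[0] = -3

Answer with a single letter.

Answer: D

Derivation:
Option A: A[2] 48->1, delta=-47, new_sum=70+(-47)=23
Option B: A[4] -8->5, delta=13, new_sum=70+(13)=83
Option C: A[3] -18->25, delta=43, new_sum=70+(43)=113
Option D: A[0] -1->-3, delta=-2, new_sum=70+(-2)=68 <-- matches target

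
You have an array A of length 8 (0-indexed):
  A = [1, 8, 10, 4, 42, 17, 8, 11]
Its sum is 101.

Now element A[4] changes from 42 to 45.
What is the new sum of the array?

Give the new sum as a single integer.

Old value at index 4: 42
New value at index 4: 45
Delta = 45 - 42 = 3
New sum = old_sum + delta = 101 + (3) = 104

Answer: 104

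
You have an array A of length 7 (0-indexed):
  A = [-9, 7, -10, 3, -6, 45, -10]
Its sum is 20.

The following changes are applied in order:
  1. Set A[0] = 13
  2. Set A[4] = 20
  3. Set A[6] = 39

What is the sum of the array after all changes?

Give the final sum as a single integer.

Initial sum: 20
Change 1: A[0] -9 -> 13, delta = 22, sum = 42
Change 2: A[4] -6 -> 20, delta = 26, sum = 68
Change 3: A[6] -10 -> 39, delta = 49, sum = 117

Answer: 117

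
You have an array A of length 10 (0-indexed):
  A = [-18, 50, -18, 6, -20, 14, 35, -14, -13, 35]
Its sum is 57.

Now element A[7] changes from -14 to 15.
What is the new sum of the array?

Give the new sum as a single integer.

Old value at index 7: -14
New value at index 7: 15
Delta = 15 - -14 = 29
New sum = old_sum + delta = 57 + (29) = 86

Answer: 86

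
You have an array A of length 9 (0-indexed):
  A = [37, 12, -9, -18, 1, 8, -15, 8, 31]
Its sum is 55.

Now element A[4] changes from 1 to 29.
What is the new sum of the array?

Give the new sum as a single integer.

Old value at index 4: 1
New value at index 4: 29
Delta = 29 - 1 = 28
New sum = old_sum + delta = 55 + (28) = 83

Answer: 83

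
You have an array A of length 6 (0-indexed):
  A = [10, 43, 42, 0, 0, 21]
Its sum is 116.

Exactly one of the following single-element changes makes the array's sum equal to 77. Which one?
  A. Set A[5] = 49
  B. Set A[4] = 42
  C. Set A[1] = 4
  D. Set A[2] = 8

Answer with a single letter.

Answer: C

Derivation:
Option A: A[5] 21->49, delta=28, new_sum=116+(28)=144
Option B: A[4] 0->42, delta=42, new_sum=116+(42)=158
Option C: A[1] 43->4, delta=-39, new_sum=116+(-39)=77 <-- matches target
Option D: A[2] 42->8, delta=-34, new_sum=116+(-34)=82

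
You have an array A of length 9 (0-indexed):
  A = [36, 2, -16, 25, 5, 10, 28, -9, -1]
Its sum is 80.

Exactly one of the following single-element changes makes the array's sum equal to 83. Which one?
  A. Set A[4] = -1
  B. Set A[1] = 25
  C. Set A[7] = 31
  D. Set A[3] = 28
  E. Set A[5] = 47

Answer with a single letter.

Answer: D

Derivation:
Option A: A[4] 5->-1, delta=-6, new_sum=80+(-6)=74
Option B: A[1] 2->25, delta=23, new_sum=80+(23)=103
Option C: A[7] -9->31, delta=40, new_sum=80+(40)=120
Option D: A[3] 25->28, delta=3, new_sum=80+(3)=83 <-- matches target
Option E: A[5] 10->47, delta=37, new_sum=80+(37)=117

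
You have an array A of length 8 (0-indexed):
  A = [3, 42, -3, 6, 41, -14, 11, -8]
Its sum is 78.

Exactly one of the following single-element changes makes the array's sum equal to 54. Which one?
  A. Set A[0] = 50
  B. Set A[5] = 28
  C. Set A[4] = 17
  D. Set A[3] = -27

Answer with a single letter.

Option A: A[0] 3->50, delta=47, new_sum=78+(47)=125
Option B: A[5] -14->28, delta=42, new_sum=78+(42)=120
Option C: A[4] 41->17, delta=-24, new_sum=78+(-24)=54 <-- matches target
Option D: A[3] 6->-27, delta=-33, new_sum=78+(-33)=45

Answer: C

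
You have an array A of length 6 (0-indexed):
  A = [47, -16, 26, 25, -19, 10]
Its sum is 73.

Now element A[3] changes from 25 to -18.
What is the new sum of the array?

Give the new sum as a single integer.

Answer: 30

Derivation:
Old value at index 3: 25
New value at index 3: -18
Delta = -18 - 25 = -43
New sum = old_sum + delta = 73 + (-43) = 30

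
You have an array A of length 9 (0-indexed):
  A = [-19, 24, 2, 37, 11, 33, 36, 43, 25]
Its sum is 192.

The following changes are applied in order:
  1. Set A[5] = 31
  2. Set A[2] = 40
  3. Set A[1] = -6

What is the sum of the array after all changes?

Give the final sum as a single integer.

Answer: 198

Derivation:
Initial sum: 192
Change 1: A[5] 33 -> 31, delta = -2, sum = 190
Change 2: A[2] 2 -> 40, delta = 38, sum = 228
Change 3: A[1] 24 -> -6, delta = -30, sum = 198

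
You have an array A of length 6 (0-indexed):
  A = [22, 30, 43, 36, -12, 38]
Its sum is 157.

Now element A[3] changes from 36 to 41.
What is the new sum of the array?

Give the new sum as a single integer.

Answer: 162

Derivation:
Old value at index 3: 36
New value at index 3: 41
Delta = 41 - 36 = 5
New sum = old_sum + delta = 157 + (5) = 162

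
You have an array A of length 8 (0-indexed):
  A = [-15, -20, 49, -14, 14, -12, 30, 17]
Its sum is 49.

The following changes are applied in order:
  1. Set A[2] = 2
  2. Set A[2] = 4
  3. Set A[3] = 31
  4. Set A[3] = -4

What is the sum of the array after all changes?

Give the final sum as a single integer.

Answer: 14

Derivation:
Initial sum: 49
Change 1: A[2] 49 -> 2, delta = -47, sum = 2
Change 2: A[2] 2 -> 4, delta = 2, sum = 4
Change 3: A[3] -14 -> 31, delta = 45, sum = 49
Change 4: A[3] 31 -> -4, delta = -35, sum = 14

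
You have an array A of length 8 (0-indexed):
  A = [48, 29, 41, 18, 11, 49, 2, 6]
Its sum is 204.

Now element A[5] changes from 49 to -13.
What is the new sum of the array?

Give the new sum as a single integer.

Old value at index 5: 49
New value at index 5: -13
Delta = -13 - 49 = -62
New sum = old_sum + delta = 204 + (-62) = 142

Answer: 142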